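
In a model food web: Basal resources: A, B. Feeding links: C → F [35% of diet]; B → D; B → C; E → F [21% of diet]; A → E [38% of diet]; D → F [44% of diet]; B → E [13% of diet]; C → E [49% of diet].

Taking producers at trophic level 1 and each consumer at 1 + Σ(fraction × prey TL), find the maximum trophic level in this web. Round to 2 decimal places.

3.10

C: 1 + 1 = 2
D: 1 + 1 = 2
E: 1 + (0.49×2 + 0.38×1 + 0.13×1) = 2.49
F: 1 + (0.35×2 + 0.21×2.49 + 0.44×2) = 3.1029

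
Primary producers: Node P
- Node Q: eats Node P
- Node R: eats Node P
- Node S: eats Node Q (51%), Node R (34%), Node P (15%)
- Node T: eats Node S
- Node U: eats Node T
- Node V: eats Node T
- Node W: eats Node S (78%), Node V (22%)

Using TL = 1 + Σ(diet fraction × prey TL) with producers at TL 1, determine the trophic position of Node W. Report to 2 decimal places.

4.29

Node Q: 1 + 1 = 2
Node R: 1 + 1 = 2
Node S: 1 + (0.51×2 + 0.34×2 + 0.15×1) = 2.85
Node T: 1 + 2.85 = 3.85
Node U: 1 + 3.85 = 4.85
Node V: 1 + 3.85 = 4.85
Node W: 1 + (0.78×2.85 + 0.22×4.85) = 4.29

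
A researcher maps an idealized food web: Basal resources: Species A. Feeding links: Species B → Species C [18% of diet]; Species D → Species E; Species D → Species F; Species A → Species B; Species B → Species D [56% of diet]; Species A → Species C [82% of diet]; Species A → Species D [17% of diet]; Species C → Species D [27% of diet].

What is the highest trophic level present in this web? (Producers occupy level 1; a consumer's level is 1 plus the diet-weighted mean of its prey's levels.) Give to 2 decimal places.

3.88

Species B: 1 + 1 = 2
Species C: 1 + (0.82×1 + 0.18×2) = 2.18
Species D: 1 + (0.56×2 + 0.27×2.18 + 0.17×1) = 2.8786
Species E: 1 + 2.8786 = 3.8786
Species F: 1 + 2.8786 = 3.8786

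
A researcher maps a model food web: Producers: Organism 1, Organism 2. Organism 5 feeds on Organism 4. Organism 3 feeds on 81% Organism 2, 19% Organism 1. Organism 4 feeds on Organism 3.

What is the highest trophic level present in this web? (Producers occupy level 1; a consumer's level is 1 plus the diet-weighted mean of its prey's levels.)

Organism 3: 1 + (0.81×1 + 0.19×1) = 2
Organism 4: 1 + 2 = 3
Organism 5: 1 + 3 = 4

4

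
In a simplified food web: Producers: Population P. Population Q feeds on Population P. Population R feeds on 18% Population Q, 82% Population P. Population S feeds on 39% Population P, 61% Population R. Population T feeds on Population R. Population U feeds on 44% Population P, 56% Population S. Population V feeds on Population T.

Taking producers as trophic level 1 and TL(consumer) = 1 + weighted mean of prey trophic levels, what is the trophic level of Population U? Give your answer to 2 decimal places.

2.96

Population Q: 1 + 1 = 2
Population R: 1 + (0.18×2 + 0.82×1) = 2.18
Population S: 1 + (0.39×1 + 0.61×2.18) = 2.7198
Population T: 1 + 2.18 = 3.18
Population U: 1 + (0.44×1 + 0.56×2.7198) = 2.963088
Population V: 1 + 3.18 = 4.18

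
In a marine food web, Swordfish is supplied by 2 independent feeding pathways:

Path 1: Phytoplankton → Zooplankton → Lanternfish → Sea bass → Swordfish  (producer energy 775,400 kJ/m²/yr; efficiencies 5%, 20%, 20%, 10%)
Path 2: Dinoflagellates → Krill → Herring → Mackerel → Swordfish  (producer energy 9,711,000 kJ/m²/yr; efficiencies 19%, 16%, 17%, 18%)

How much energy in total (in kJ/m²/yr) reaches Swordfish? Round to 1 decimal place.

9188.6 kJ/m²/yr

Path 1: 775400 × 0.05 × 0.2 × 0.2 × 0.1 = 155.08 kJ/m²/yr
Path 2: 9711000 × 0.19 × 0.16 × 0.17 × 0.18 = 9033.56064 kJ/m²/yr
Total at Swordfish: 155.08 + 9033.56064 = 9188.64064 kJ/m²/yr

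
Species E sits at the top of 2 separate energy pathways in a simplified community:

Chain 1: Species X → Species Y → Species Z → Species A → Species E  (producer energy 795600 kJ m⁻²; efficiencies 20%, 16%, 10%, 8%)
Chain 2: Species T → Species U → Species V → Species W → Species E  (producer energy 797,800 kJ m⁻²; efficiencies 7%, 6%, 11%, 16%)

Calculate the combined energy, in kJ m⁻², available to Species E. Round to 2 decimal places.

Chain 1: 795600 × 0.2 × 0.16 × 0.1 × 0.08 = 203.6736 kJ m⁻²
Chain 2: 797800 × 0.07 × 0.06 × 0.11 × 0.16 = 58.973376 kJ m⁻²
Total at Species E: 203.6736 + 58.973376 = 262.646976 kJ m⁻²

262.65 kJ m⁻²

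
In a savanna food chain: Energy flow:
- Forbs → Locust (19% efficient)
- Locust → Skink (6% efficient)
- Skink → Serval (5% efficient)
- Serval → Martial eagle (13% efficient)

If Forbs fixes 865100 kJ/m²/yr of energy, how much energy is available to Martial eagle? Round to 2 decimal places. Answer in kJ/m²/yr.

Locust: 865100 × 0.19 = 164369 kJ/m²/yr
Skink: 164369 × 0.06 = 9862.14 kJ/m²/yr
Serval: 9862.14 × 0.05 = 493.107 kJ/m²/yr
Martial eagle: 493.107 × 0.13 = 64.10391 kJ/m²/yr

64.10 kJ/m²/yr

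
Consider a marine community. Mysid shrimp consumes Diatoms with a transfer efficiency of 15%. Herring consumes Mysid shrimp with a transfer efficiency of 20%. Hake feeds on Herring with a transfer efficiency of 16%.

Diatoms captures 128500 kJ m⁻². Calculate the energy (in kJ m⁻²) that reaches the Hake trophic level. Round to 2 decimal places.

616.80 kJ m⁻²

Mysid shrimp: 128500 × 0.15 = 19275 kJ m⁻²
Herring: 19275 × 0.2 = 3855 kJ m⁻²
Hake: 3855 × 0.16 = 616.8 kJ m⁻²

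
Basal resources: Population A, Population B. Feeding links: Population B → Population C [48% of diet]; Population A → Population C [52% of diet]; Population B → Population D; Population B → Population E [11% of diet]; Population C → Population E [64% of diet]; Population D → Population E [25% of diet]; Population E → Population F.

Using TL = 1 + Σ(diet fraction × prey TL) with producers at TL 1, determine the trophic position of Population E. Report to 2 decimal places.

Population C: 1 + (0.48×1 + 0.52×1) = 2
Population D: 1 + 1 = 2
Population E: 1 + (0.11×1 + 0.64×2 + 0.25×2) = 2.89
Population F: 1 + 2.89 = 3.89

2.89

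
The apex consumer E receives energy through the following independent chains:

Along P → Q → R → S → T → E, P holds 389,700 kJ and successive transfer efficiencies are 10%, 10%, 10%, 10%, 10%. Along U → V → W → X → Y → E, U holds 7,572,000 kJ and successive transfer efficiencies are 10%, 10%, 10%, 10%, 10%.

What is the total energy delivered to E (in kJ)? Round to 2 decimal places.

79.62 kJ

Via P: 389700 × 0.1 × 0.1 × 0.1 × 0.1 × 0.1 = 3.897 kJ
Via U: 7572000 × 0.1 × 0.1 × 0.1 × 0.1 × 0.1 = 75.72 kJ
Total at E: 3.897 + 75.72 = 79.617 kJ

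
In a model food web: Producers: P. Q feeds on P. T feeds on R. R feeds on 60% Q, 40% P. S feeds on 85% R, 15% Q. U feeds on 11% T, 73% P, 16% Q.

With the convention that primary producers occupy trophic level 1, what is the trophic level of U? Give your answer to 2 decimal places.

Q: 1 + 1 = 2
R: 1 + (0.6×2 + 0.4×1) = 2.6
S: 1 + (0.85×2.6 + 0.15×2) = 3.51
T: 1 + 2.6 = 3.6
U: 1 + (0.11×3.6 + 0.73×1 + 0.16×2) = 2.446

2.45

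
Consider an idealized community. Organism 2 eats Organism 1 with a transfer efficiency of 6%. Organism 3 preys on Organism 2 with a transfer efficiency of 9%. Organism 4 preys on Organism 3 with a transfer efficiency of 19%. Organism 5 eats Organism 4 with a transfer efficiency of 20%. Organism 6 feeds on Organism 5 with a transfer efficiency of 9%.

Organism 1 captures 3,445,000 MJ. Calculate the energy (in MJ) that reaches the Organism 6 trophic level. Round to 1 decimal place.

63.6 MJ

Organism 2: 3445000 × 0.06 = 206700 MJ
Organism 3: 206700 × 0.09 = 18603 MJ
Organism 4: 18603 × 0.19 = 3534.57 MJ
Organism 5: 3534.57 × 0.2 = 706.914 MJ
Organism 6: 706.914 × 0.09 = 63.62226 MJ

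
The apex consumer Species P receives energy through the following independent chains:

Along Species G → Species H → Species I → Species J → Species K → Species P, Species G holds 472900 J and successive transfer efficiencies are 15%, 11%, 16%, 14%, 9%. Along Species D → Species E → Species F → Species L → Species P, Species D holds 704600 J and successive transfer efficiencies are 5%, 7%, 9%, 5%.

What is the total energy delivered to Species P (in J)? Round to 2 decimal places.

26.83 J

Via Species G: 472900 × 0.15 × 0.11 × 0.16 × 0.14 × 0.09 = 15.7305456 J
Via Species D: 704600 × 0.05 × 0.07 × 0.09 × 0.05 = 11.09745 J
Total at Species P: 15.7305456 + 11.09745 = 26.8279956 J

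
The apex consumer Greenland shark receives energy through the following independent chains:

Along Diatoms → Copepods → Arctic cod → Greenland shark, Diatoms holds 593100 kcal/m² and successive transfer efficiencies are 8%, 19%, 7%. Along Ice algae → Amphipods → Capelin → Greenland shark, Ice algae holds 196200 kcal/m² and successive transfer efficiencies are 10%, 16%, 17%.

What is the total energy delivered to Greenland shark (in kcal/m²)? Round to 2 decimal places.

Via Diatoms: 593100 × 0.08 × 0.19 × 0.07 = 631.0584 kcal/m²
Via Ice algae: 196200 × 0.1 × 0.16 × 0.17 = 533.664 kcal/m²
Total at Greenland shark: 631.0584 + 533.664 = 1164.7224 kcal/m²

1164.72 kcal/m²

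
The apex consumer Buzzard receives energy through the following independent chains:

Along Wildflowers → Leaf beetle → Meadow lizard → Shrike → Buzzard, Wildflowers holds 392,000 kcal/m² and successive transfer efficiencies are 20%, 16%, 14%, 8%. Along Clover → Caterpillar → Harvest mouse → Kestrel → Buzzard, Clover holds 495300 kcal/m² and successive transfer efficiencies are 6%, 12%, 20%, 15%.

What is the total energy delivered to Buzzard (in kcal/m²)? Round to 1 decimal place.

247.5 kcal/m²

Via Wildflowers: 392000 × 0.2 × 0.16 × 0.14 × 0.08 = 140.4928 kcal/m²
Via Clover: 495300 × 0.06 × 0.12 × 0.2 × 0.15 = 106.9848 kcal/m²
Total at Buzzard: 140.4928 + 106.9848 = 247.4776 kcal/m²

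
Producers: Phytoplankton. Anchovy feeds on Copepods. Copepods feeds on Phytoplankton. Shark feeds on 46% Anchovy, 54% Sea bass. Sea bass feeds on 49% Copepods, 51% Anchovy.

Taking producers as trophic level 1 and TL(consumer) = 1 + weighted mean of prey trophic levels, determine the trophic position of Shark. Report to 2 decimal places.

4.28

Copepods: 1 + 1 = 2
Anchovy: 1 + 2 = 3
Sea bass: 1 + (0.49×2 + 0.51×3) = 3.51
Shark: 1 + (0.46×3 + 0.54×3.51) = 4.2754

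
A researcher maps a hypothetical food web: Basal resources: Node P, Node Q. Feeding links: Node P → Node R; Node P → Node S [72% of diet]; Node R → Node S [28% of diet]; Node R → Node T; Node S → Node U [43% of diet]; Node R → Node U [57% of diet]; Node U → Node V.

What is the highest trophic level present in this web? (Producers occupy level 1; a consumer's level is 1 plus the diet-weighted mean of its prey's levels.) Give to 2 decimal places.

Node R: 1 + 1 = 2
Node S: 1 + (0.72×1 + 0.28×2) = 2.28
Node T: 1 + 2 = 3
Node U: 1 + (0.43×2.28 + 0.57×2) = 3.1204
Node V: 1 + 3.1204 = 4.1204

4.12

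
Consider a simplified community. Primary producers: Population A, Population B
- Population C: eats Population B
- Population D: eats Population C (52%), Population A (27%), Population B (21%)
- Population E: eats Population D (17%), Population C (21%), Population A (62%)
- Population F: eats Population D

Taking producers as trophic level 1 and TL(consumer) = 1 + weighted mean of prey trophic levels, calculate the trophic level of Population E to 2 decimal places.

Population C: 1 + 1 = 2
Population D: 1 + (0.52×2 + 0.27×1 + 0.21×1) = 2.52
Population E: 1 + (0.17×2.52 + 0.21×2 + 0.62×1) = 2.4684
Population F: 1 + 2.52 = 3.52

2.47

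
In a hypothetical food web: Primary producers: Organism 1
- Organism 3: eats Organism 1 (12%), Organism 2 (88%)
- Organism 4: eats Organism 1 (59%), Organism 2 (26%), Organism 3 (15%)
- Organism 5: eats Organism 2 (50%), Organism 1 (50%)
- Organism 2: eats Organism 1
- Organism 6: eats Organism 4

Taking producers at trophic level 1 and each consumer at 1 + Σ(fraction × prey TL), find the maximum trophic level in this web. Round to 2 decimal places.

3.54

Organism 2: 1 + 1 = 2
Organism 3: 1 + (0.12×1 + 0.88×2) = 2.88
Organism 4: 1 + (0.59×1 + 0.26×2 + 0.15×2.88) = 2.542
Organism 5: 1 + (0.5×2 + 0.5×1) = 2.5
Organism 6: 1 + 2.542 = 3.542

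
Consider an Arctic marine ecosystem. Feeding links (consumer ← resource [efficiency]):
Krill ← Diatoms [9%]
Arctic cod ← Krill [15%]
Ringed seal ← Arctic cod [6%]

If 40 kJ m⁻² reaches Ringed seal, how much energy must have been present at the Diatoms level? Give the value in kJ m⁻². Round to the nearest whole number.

49383 kJ m⁻²

Cumulative transfer efficiency: 0.09 × 0.15 × 0.06 = 0.00081
Diatoms energy = 40 / 0.00081 = 49383 kJ m⁻²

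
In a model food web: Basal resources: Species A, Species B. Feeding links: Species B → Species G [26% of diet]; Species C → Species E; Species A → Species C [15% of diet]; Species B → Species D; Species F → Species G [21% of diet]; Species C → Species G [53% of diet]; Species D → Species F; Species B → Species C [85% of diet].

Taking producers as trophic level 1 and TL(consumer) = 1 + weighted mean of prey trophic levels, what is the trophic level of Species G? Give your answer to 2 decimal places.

2.95

Species C: 1 + (0.85×1 + 0.15×1) = 2
Species D: 1 + 1 = 2
Species E: 1 + 2 = 3
Species F: 1 + 2 = 3
Species G: 1 + (0.21×3 + 0.53×2 + 0.26×1) = 2.95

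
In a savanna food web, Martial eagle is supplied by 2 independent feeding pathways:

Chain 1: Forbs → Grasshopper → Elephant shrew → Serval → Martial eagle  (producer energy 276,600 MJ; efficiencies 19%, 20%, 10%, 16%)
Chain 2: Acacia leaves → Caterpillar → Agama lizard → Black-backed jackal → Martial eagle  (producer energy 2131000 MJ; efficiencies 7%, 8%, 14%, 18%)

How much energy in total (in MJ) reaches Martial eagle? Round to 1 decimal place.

Chain 1: 276600 × 0.19 × 0.2 × 0.1 × 0.16 = 168.1728 MJ
Chain 2: 2131000 × 0.07 × 0.08 × 0.14 × 0.18 = 300.72672 MJ
Total at Martial eagle: 168.1728 + 300.72672 = 468.89952 MJ

468.9 MJ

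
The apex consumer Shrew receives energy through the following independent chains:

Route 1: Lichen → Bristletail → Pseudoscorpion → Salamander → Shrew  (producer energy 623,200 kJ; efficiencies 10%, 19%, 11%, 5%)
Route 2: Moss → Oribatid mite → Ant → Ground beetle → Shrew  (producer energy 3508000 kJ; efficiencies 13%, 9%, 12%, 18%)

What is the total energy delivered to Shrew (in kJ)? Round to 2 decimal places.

Route 1: 623200 × 0.1 × 0.19 × 0.11 × 0.05 = 65.1244 kJ
Route 2: 3508000 × 0.13 × 0.09 × 0.12 × 0.18 = 886.54176 kJ
Total at Shrew: 65.1244 + 886.54176 = 951.66616 kJ

951.67 kJ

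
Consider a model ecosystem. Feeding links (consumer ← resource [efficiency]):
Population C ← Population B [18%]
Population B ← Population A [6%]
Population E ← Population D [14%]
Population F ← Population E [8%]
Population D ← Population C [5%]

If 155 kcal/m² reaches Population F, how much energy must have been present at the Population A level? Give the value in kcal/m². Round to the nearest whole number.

Cumulative transfer efficiency: 0.06 × 0.18 × 0.05 × 0.14 × 0.08 = 0.000006048
Population A energy = 155 / 0.000006048 = 25628307 kcal/m²

25628307 kcal/m²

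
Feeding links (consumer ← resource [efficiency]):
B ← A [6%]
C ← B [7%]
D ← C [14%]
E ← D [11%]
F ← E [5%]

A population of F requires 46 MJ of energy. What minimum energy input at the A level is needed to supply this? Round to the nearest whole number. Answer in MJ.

14223871 MJ

Cumulative transfer efficiency: 0.06 × 0.07 × 0.14 × 0.11 × 0.05 = 0.000003234
A energy = 46 / 0.000003234 = 14223871 MJ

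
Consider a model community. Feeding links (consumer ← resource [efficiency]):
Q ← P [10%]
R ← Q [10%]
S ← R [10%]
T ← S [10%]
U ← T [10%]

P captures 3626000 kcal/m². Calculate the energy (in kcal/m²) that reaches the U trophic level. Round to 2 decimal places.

Q: 3626000 × 0.1 = 362600 kcal/m²
R: 362600 × 0.1 = 36260 kcal/m²
S: 36260 × 0.1 = 3626 kcal/m²
T: 3626 × 0.1 = 362.6 kcal/m²
U: 362.6 × 0.1 = 36.26 kcal/m²

36.26 kcal/m²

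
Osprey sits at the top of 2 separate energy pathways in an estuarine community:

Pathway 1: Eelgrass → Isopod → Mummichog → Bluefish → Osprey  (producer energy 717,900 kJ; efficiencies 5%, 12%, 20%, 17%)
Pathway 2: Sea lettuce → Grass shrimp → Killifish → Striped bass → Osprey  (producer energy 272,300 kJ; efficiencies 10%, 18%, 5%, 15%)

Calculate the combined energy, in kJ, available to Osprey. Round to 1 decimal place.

Pathway 1: 717900 × 0.05 × 0.12 × 0.2 × 0.17 = 146.4516 kJ
Pathway 2: 272300 × 0.1 × 0.18 × 0.05 × 0.15 = 36.7605 kJ
Total at Osprey: 146.4516 + 36.7605 = 183.2121 kJ

183.2 kJ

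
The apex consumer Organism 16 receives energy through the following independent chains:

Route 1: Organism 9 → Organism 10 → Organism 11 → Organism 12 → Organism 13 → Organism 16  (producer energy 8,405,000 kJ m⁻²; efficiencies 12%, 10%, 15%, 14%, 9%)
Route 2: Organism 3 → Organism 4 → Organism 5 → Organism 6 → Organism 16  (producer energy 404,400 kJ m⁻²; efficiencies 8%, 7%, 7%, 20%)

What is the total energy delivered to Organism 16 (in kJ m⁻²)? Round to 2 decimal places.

Route 1: 8405000 × 0.12 × 0.1 × 0.15 × 0.14 × 0.09 = 190.6254 kJ m⁻²
Route 2: 404400 × 0.08 × 0.07 × 0.07 × 0.2 = 31.70496 kJ m⁻²
Total at Organism 16: 190.6254 + 31.70496 = 222.33036 kJ m⁻²

222.33 kJ m⁻²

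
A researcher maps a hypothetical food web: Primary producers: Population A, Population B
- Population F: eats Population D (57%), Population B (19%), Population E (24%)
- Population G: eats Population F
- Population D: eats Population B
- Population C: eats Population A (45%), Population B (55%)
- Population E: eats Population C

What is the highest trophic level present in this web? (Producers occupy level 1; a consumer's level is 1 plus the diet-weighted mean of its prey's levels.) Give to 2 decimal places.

4.05

Population C: 1 + (0.45×1 + 0.55×1) = 2
Population D: 1 + 1 = 2
Population E: 1 + 2 = 3
Population F: 1 + (0.57×2 + 0.19×1 + 0.24×3) = 3.05
Population G: 1 + 3.05 = 4.05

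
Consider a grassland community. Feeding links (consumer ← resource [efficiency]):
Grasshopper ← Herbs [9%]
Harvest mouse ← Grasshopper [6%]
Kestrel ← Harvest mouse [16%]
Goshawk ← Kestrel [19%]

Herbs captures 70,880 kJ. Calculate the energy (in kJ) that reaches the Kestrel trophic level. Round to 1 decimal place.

61.2 kJ

Grasshopper: 70880 × 0.09 = 6379.2 kJ
Harvest mouse: 6379.2 × 0.06 = 382.752 kJ
Kestrel: 382.752 × 0.16 = 61.24032 kJ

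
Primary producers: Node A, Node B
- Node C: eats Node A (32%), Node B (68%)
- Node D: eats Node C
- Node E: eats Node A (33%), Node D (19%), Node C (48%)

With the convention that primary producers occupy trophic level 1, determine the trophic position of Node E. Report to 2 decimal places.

Node C: 1 + (0.32×1 + 0.68×1) = 2
Node D: 1 + 2 = 3
Node E: 1 + (0.33×1 + 0.19×3 + 0.48×2) = 2.86

2.86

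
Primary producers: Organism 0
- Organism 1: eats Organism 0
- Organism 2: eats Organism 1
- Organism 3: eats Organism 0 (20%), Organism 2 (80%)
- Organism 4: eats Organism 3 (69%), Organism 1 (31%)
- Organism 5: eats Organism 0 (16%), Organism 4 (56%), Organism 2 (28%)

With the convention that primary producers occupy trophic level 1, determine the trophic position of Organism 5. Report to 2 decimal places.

4.30

Organism 1: 1 + 1 = 2
Organism 2: 1 + 2 = 3
Organism 3: 1 + (0.2×1 + 0.8×3) = 3.6
Organism 4: 1 + (0.69×3.6 + 0.31×2) = 4.104
Organism 5: 1 + (0.16×1 + 0.56×4.104 + 0.28×3) = 4.29824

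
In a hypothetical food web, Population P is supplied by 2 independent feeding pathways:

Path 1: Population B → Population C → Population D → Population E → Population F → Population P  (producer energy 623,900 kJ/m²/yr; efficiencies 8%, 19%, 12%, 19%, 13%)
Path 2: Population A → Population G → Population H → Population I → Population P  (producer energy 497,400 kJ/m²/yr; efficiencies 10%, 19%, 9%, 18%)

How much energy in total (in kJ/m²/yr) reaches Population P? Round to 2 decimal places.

Path 1: 623900 × 0.08 × 0.19 × 0.12 × 0.19 × 0.13 = 28.10844192 kJ/m²/yr
Path 2: 497400 × 0.1 × 0.19 × 0.09 × 0.18 = 153.09972 kJ/m²/yr
Total at Population P: 28.10844192 + 153.09972 = 181.20816192 kJ/m²/yr

181.21 kJ/m²/yr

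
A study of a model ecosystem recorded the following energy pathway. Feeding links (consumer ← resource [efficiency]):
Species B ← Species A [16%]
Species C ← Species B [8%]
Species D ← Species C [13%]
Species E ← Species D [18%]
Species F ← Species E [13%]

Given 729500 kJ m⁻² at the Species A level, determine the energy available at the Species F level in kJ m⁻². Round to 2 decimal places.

Species B: 729500 × 0.16 = 116720 kJ m⁻²
Species C: 116720 × 0.08 = 9337.6 kJ m⁻²
Species D: 9337.6 × 0.13 = 1213.888 kJ m⁻²
Species E: 1213.888 × 0.18 = 218.49984 kJ m⁻²
Species F: 218.49984 × 0.13 = 28.4049792 kJ m⁻²

28.40 kJ m⁻²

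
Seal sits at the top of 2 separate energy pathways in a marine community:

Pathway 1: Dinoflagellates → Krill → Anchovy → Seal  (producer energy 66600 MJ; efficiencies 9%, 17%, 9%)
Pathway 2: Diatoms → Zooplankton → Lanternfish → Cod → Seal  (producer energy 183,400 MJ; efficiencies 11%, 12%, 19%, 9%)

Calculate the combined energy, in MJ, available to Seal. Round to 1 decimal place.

Pathway 1: 66600 × 0.09 × 0.17 × 0.09 = 91.7082 MJ
Pathway 2: 183400 × 0.11 × 0.12 × 0.19 × 0.09 = 41.397048 MJ
Total at Seal: 91.7082 + 41.397048 = 133.105248 MJ

133.1 MJ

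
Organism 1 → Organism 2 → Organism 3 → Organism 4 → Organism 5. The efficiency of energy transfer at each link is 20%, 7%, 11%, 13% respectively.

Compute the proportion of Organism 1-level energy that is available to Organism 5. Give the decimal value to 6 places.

Product of link efficiencies: 0.2 × 0.07 × 0.11 × 0.13 = 0.0002002

0.000200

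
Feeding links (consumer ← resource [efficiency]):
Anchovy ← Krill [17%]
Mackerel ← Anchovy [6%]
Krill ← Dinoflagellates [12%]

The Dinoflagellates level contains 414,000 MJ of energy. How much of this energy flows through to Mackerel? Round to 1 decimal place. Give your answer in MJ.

Krill: 414000 × 0.12 = 49680 MJ
Anchovy: 49680 × 0.17 = 8445.6 MJ
Mackerel: 8445.6 × 0.06 = 506.736 MJ

506.7 MJ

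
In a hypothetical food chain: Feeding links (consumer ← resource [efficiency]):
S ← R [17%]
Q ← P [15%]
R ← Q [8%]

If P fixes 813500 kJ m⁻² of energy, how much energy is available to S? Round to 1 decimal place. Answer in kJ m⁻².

1659.5 kJ m⁻²

Q: 813500 × 0.15 = 122025 kJ m⁻²
R: 122025 × 0.08 = 9762 kJ m⁻²
S: 9762 × 0.17 = 1659.54 kJ m⁻²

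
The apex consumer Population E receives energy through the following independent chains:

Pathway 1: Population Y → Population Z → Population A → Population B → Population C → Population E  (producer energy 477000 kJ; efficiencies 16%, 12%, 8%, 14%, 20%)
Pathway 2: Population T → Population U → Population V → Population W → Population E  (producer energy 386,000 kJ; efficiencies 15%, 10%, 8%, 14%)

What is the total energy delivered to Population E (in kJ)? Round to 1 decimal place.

85.4 kJ

Pathway 1: 477000 × 0.16 × 0.12 × 0.08 × 0.14 × 0.2 = 20.514816 kJ
Pathway 2: 386000 × 0.15 × 0.1 × 0.08 × 0.14 = 64.848 kJ
Total at Population E: 20.514816 + 64.848 = 85.362816 kJ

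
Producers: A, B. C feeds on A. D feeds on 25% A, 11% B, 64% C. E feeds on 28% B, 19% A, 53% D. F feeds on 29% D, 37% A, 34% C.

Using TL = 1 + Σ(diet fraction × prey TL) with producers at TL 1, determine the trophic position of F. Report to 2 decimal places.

C: 1 + 1 = 2
D: 1 + (0.25×1 + 0.11×1 + 0.64×2) = 2.64
E: 1 + (0.28×1 + 0.19×1 + 0.53×2.64) = 2.8692
F: 1 + (0.29×2.64 + 0.37×1 + 0.34×2) = 2.8156

2.82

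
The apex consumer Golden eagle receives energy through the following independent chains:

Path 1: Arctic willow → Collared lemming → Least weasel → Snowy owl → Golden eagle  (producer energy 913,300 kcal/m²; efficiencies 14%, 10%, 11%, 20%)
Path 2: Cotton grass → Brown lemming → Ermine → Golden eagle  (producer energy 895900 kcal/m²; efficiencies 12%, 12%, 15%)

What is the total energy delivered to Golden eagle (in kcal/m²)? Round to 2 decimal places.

2216.44 kcal/m²

Path 1: 913300 × 0.14 × 0.1 × 0.11 × 0.2 = 281.2964 kcal/m²
Path 2: 895900 × 0.12 × 0.12 × 0.15 = 1935.144 kcal/m²
Total at Golden eagle: 281.2964 + 1935.144 = 2216.4404 kcal/m²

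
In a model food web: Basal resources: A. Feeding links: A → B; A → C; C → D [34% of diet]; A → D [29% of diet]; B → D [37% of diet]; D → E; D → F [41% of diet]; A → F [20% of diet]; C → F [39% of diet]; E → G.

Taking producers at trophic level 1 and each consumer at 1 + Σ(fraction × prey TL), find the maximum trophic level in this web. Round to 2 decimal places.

B: 1 + 1 = 2
C: 1 + 1 = 2
D: 1 + (0.34×2 + 0.29×1 + 0.37×2) = 2.71
E: 1 + 2.71 = 3.71
F: 1 + (0.41×2.71 + 0.2×1 + 0.39×2) = 3.0911
G: 1 + 3.71 = 4.71

4.71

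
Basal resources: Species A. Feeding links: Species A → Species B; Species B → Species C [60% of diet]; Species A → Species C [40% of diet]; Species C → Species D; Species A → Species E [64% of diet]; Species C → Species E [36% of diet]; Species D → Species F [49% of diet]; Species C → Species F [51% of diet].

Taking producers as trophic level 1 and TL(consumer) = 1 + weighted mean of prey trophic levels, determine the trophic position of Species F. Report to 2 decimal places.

4.09

Species B: 1 + 1 = 2
Species C: 1 + (0.6×2 + 0.4×1) = 2.6
Species D: 1 + 2.6 = 3.6
Species E: 1 + (0.64×1 + 0.36×2.6) = 2.576
Species F: 1 + (0.49×3.6 + 0.51×2.6) = 4.09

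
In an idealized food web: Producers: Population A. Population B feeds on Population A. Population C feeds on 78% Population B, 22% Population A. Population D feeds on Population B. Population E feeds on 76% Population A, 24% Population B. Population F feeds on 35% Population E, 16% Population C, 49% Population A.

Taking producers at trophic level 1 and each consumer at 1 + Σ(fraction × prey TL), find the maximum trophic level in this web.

Population B: 1 + 1 = 2
Population C: 1 + (0.78×2 + 0.22×1) = 2.78
Population D: 1 + 2 = 3
Population E: 1 + (0.76×1 + 0.24×2) = 2.24
Population F: 1 + (0.35×2.24 + 0.16×2.78 + 0.49×1) = 2.7188

3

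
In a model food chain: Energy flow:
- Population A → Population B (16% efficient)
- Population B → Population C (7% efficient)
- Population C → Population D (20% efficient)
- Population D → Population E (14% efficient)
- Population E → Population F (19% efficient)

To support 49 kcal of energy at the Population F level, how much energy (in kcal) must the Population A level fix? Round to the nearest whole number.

Cumulative transfer efficiency: 0.16 × 0.07 × 0.2 × 0.14 × 0.19 = 0.000059584
Population A energy = 49 / 0.000059584 = 822368 kcal

822368 kcal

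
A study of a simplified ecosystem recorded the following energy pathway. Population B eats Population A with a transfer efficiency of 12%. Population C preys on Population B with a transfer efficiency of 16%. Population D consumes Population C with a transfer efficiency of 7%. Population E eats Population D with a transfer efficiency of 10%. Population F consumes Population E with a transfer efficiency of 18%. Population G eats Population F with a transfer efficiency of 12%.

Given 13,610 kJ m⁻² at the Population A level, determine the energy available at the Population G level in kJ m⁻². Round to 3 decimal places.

Population B: 13610 × 0.12 = 1633.2 kJ m⁻²
Population C: 1633.2 × 0.16 = 261.312 kJ m⁻²
Population D: 261.312 × 0.07 = 18.29184 kJ m⁻²
Population E: 18.29184 × 0.1 = 1.829184 kJ m⁻²
Population F: 1.829184 × 0.18 = 0.32925312 kJ m⁻²
Population G: 0.32925312 × 0.12 = 0.0395103744 kJ m⁻²

0.040 kJ m⁻²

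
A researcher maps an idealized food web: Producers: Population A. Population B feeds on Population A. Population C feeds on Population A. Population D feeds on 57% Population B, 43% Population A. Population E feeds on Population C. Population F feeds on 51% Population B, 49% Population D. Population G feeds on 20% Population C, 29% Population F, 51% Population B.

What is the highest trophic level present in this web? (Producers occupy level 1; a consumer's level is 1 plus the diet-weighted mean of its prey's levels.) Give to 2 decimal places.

Population B: 1 + 1 = 2
Population C: 1 + 1 = 2
Population D: 1 + (0.57×2 + 0.43×1) = 2.57
Population E: 1 + 2 = 3
Population F: 1 + (0.51×2 + 0.49×2.57) = 3.2793
Population G: 1 + (0.2×2 + 0.29×3.2793 + 0.51×2) = 3.370997

3.37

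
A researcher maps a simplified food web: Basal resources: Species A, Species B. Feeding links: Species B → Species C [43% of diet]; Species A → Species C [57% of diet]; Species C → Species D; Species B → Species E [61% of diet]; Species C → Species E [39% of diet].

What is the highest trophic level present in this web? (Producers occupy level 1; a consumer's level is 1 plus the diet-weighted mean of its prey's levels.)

3

Species C: 1 + (0.43×1 + 0.57×1) = 2
Species D: 1 + 2 = 3
Species E: 1 + (0.61×1 + 0.39×2) = 2.39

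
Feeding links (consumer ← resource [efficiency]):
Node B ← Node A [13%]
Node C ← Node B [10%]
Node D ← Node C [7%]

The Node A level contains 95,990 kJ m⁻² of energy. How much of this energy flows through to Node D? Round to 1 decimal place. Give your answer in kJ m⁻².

Node B: 95990 × 0.13 = 12478.7 kJ m⁻²
Node C: 12478.7 × 0.1 = 1247.87 kJ m⁻²
Node D: 1247.87 × 0.07 = 87.3509 kJ m⁻²

87.4 kJ m⁻²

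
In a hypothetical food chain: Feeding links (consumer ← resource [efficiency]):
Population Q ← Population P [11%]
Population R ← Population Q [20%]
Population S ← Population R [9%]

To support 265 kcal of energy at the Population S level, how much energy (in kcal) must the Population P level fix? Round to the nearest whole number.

133838 kcal

Cumulative transfer efficiency: 0.11 × 0.2 × 0.09 = 0.00198
Population P energy = 265 / 0.00198 = 133838 kcal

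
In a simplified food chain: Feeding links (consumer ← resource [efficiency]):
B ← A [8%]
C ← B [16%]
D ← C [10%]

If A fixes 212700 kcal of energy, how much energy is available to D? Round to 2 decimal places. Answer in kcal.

272.26 kcal

B: 212700 × 0.08 = 17016 kcal
C: 17016 × 0.16 = 2722.56 kcal
D: 2722.56 × 0.1 = 272.256 kcal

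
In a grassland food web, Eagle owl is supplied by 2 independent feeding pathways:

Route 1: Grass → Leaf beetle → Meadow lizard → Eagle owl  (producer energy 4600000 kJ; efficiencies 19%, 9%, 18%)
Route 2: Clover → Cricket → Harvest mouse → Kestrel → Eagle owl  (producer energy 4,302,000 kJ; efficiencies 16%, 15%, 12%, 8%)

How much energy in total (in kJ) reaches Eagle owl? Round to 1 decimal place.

Route 1: 4600000 × 0.19 × 0.09 × 0.18 = 14158.8 kJ
Route 2: 4302000 × 0.16 × 0.15 × 0.12 × 0.08 = 991.1808 kJ
Total at Eagle owl: 14158.8 + 991.1808 = 15149.9808 kJ

15150.0 kJ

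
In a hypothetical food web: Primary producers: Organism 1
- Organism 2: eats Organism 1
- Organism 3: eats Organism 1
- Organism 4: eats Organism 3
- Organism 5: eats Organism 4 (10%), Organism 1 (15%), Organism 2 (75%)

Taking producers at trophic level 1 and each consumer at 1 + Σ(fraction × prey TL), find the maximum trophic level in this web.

3

Organism 2: 1 + 1 = 2
Organism 3: 1 + 1 = 2
Organism 4: 1 + 2 = 3
Organism 5: 1 + (0.1×3 + 0.15×1 + 0.75×2) = 2.95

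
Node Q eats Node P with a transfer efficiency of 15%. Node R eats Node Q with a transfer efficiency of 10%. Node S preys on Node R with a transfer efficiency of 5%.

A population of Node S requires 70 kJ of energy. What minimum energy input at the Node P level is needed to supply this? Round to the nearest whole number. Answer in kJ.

Cumulative transfer efficiency: 0.15 × 0.1 × 0.05 = 0.00075
Node P energy = 70 / 0.00075 = 93333 kJ

93333 kJ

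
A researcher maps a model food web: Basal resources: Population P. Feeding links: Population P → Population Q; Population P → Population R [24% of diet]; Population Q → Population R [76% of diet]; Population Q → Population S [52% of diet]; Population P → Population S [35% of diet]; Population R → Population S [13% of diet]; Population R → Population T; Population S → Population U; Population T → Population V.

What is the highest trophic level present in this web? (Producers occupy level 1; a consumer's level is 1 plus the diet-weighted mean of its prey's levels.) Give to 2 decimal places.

4.76

Population Q: 1 + 1 = 2
Population R: 1 + (0.24×1 + 0.76×2) = 2.76
Population S: 1 + (0.52×2 + 0.35×1 + 0.13×2.76) = 2.7488
Population T: 1 + 2.76 = 3.76
Population U: 1 + 2.7488 = 3.7488
Population V: 1 + 3.76 = 4.76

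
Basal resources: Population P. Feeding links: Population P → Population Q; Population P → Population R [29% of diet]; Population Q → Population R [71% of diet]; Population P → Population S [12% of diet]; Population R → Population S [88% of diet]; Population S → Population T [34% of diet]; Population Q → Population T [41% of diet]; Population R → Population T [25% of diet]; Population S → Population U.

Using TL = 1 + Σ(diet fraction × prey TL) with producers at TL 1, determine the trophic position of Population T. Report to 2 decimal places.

Population Q: 1 + 1 = 2
Population R: 1 + (0.29×1 + 0.71×2) = 2.71
Population S: 1 + (0.12×1 + 0.88×2.71) = 3.5048
Population T: 1 + (0.34×3.5048 + 0.41×2 + 0.25×2.71) = 3.689132
Population U: 1 + 3.5048 = 4.5048

3.69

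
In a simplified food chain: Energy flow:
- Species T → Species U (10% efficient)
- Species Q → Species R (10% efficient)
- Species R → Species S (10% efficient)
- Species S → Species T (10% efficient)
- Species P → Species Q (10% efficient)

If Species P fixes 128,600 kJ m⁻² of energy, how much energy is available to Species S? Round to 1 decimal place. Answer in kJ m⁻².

Species Q: 128600 × 0.1 = 12860 kJ m⁻²
Species R: 12860 × 0.1 = 1286 kJ m⁻²
Species S: 1286 × 0.1 = 128.6 kJ m⁻²

128.6 kJ m⁻²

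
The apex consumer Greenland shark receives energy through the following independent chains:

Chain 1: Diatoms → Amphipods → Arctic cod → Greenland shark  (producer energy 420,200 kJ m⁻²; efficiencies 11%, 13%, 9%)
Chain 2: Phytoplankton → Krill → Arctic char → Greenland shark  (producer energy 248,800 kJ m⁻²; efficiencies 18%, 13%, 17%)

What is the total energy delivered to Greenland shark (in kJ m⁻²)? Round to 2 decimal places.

Chain 1: 420200 × 0.11 × 0.13 × 0.09 = 540.7974 kJ m⁻²
Chain 2: 248800 × 0.18 × 0.13 × 0.17 = 989.7264 kJ m⁻²
Total at Greenland shark: 540.7974 + 989.7264 = 1530.5238 kJ m⁻²

1530.52 kJ m⁻²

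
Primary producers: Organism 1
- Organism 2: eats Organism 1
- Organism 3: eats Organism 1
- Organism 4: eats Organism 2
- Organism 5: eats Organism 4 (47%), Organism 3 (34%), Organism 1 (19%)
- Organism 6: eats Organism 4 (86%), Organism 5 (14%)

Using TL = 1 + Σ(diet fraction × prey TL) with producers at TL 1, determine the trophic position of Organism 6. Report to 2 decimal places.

4.04

Organism 2: 1 + 1 = 2
Organism 3: 1 + 1 = 2
Organism 4: 1 + 2 = 3
Organism 5: 1 + (0.47×3 + 0.34×2 + 0.19×1) = 3.28
Organism 6: 1 + (0.86×3 + 0.14×3.28) = 4.0392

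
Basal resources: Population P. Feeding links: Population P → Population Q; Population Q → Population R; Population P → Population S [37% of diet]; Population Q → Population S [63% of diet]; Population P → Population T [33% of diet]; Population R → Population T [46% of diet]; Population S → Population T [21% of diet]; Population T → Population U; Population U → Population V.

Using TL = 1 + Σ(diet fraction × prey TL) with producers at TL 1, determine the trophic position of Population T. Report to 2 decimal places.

3.26

Population Q: 1 + 1 = 2
Population R: 1 + 2 = 3
Population S: 1 + (0.37×1 + 0.63×2) = 2.63
Population T: 1 + (0.33×1 + 0.46×3 + 0.21×2.63) = 3.2623
Population U: 1 + 3.2623 = 4.2623
Population V: 1 + 4.2623 = 5.2623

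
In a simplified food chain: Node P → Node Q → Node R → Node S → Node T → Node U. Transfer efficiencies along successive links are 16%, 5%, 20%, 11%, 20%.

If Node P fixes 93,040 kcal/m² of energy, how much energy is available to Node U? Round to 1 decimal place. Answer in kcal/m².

Node Q: 93040 × 0.16 = 14886.4 kcal/m²
Node R: 14886.4 × 0.05 = 744.32 kcal/m²
Node S: 744.32 × 0.2 = 148.864 kcal/m²
Node T: 148.864 × 0.11 = 16.37504 kcal/m²
Node U: 16.37504 × 0.2 = 3.275008 kcal/m²

3.3 kcal/m²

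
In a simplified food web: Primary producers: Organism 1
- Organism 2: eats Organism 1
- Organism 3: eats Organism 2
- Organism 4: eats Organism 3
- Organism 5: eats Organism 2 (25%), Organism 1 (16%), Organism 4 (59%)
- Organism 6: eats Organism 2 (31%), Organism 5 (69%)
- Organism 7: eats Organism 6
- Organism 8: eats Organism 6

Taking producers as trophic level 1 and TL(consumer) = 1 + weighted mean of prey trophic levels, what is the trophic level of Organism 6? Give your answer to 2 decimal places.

Organism 2: 1 + 1 = 2
Organism 3: 1 + 2 = 3
Organism 4: 1 + 3 = 4
Organism 5: 1 + (0.25×2 + 0.16×1 + 0.59×4) = 4.02
Organism 6: 1 + (0.31×2 + 0.69×4.02) = 4.3938
Organism 7: 1 + 4.3938 = 5.3938
Organism 8: 1 + 4.3938 = 5.3938

4.39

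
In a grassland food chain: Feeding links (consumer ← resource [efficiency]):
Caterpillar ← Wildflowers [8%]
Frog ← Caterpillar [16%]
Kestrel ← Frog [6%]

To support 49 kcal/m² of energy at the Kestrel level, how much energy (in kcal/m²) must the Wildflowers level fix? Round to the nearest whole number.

63802 kcal/m²

Cumulative transfer efficiency: 0.08 × 0.16 × 0.06 = 0.000768
Wildflowers energy = 49 / 0.000768 = 63802 kcal/m²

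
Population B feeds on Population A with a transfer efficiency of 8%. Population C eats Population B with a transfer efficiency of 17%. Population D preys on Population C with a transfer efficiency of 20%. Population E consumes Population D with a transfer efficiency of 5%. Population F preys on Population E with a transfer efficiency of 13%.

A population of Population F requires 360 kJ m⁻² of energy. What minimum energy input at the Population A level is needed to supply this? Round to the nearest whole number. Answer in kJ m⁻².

20361991 kJ m⁻²

Cumulative transfer efficiency: 0.08 × 0.17 × 0.2 × 0.05 × 0.13 = 0.00001768
Population A energy = 360 / 0.00001768 = 20361991 kJ m⁻²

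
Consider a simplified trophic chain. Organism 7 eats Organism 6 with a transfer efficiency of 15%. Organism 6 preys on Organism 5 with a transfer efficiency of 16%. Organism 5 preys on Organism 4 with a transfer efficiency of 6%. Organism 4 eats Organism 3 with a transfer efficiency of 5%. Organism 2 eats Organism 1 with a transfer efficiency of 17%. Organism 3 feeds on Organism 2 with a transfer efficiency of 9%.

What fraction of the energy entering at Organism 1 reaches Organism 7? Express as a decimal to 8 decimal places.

Product of link efficiencies: 0.17 × 0.09 × 0.05 × 0.06 × 0.16 × 0.15 = 0.0000011016

0.00000110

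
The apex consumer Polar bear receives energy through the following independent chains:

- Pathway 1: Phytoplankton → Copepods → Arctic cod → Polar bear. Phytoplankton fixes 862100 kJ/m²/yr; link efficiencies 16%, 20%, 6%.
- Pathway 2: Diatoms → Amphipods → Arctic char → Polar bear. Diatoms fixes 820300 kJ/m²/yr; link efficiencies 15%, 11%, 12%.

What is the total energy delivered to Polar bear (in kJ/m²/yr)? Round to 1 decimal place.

Pathway 1: 862100 × 0.16 × 0.2 × 0.06 = 1655.232 kJ/m²/yr
Pathway 2: 820300 × 0.15 × 0.11 × 0.12 = 1624.194 kJ/m²/yr
Total at Polar bear: 1655.232 + 1624.194 = 3279.426 kJ/m²/yr

3279.4 kJ/m²/yr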